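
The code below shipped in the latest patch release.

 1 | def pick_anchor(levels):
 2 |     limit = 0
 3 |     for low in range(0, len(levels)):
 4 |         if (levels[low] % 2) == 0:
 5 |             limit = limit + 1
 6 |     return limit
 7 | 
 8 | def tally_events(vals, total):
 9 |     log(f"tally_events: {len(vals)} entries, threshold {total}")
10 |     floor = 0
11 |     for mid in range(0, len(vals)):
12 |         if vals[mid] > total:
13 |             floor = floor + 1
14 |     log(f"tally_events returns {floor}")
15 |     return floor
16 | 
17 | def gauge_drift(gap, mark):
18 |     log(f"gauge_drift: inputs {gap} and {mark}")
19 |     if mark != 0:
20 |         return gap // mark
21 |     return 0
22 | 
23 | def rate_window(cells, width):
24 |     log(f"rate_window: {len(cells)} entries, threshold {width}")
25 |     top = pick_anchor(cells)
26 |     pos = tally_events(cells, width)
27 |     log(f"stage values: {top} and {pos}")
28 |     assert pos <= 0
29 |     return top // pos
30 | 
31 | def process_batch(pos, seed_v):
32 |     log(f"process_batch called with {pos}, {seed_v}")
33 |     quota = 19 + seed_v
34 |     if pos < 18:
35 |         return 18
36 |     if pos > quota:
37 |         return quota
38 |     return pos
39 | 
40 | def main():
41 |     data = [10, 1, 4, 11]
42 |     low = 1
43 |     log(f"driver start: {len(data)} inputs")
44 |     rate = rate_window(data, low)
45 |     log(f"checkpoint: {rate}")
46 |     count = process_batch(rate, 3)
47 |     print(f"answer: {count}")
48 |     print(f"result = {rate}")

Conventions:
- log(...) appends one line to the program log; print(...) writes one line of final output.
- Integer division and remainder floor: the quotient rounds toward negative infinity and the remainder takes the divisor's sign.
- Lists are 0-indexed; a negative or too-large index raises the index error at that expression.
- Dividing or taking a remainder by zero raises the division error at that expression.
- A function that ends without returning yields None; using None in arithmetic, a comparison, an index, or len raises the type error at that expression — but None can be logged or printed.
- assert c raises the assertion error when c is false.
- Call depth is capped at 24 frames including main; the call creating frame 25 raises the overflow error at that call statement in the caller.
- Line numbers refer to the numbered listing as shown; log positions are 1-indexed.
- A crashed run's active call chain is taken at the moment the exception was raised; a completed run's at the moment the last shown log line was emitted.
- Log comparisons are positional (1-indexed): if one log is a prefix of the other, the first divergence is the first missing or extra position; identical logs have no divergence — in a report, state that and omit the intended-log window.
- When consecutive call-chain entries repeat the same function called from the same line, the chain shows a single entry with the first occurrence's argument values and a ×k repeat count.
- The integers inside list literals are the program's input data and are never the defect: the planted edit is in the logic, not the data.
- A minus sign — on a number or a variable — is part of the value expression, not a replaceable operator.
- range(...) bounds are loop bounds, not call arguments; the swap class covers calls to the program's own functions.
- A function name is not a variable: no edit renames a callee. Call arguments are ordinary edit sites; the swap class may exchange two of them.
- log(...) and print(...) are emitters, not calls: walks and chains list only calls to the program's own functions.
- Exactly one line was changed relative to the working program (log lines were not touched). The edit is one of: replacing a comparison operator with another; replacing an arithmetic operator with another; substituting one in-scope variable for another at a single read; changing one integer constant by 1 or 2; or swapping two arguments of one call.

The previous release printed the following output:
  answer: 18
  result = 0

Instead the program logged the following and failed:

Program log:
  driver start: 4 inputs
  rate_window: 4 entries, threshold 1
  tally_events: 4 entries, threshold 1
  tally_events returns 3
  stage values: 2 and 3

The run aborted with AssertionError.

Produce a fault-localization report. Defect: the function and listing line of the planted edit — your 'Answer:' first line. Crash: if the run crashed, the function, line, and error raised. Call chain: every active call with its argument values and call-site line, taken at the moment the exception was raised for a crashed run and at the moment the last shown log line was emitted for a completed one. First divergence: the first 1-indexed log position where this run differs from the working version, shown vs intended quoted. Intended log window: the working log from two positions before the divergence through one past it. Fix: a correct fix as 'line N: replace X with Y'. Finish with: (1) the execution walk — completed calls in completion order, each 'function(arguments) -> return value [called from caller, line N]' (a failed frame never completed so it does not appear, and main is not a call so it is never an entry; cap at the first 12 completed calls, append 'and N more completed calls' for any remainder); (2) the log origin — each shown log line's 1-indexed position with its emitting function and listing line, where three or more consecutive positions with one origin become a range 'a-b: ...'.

Answer: the defect is in rate_window at line 28.
Key observation: The shown log is a 5-line prefix of the intended one, whose next entry is 'checkpoint: 0'.
Crash: rate_window, line 28, AssertionError.
Call chain: main -> rate_window([10, 1, 4, 11], 1) (called at line 44).
First divergence: position 6; the shown log stops at 5 lines while the working version next logs 'checkpoint: 0'.
Intended log window:
  4: tally_events returns 3
  5: stage values: 2 and 3
  6: checkpoint: 0
  7: process_batch called with 0, 3
Execution walk:
  pick_anchor([10, 1, 4, 11]) -> 2  [called from rate_window, line 25]
  tally_events([10, 1, 4, 11], 1) -> 3  [called from rate_window, line 26]
Log line origins:
  1: from main, line 43
  2: from rate_window, line 24
  3: from tally_events, line 9
  4: from tally_events, line 14
  5: from rate_window, line 27
A correct fix: line 28: replace `<=` with `>`.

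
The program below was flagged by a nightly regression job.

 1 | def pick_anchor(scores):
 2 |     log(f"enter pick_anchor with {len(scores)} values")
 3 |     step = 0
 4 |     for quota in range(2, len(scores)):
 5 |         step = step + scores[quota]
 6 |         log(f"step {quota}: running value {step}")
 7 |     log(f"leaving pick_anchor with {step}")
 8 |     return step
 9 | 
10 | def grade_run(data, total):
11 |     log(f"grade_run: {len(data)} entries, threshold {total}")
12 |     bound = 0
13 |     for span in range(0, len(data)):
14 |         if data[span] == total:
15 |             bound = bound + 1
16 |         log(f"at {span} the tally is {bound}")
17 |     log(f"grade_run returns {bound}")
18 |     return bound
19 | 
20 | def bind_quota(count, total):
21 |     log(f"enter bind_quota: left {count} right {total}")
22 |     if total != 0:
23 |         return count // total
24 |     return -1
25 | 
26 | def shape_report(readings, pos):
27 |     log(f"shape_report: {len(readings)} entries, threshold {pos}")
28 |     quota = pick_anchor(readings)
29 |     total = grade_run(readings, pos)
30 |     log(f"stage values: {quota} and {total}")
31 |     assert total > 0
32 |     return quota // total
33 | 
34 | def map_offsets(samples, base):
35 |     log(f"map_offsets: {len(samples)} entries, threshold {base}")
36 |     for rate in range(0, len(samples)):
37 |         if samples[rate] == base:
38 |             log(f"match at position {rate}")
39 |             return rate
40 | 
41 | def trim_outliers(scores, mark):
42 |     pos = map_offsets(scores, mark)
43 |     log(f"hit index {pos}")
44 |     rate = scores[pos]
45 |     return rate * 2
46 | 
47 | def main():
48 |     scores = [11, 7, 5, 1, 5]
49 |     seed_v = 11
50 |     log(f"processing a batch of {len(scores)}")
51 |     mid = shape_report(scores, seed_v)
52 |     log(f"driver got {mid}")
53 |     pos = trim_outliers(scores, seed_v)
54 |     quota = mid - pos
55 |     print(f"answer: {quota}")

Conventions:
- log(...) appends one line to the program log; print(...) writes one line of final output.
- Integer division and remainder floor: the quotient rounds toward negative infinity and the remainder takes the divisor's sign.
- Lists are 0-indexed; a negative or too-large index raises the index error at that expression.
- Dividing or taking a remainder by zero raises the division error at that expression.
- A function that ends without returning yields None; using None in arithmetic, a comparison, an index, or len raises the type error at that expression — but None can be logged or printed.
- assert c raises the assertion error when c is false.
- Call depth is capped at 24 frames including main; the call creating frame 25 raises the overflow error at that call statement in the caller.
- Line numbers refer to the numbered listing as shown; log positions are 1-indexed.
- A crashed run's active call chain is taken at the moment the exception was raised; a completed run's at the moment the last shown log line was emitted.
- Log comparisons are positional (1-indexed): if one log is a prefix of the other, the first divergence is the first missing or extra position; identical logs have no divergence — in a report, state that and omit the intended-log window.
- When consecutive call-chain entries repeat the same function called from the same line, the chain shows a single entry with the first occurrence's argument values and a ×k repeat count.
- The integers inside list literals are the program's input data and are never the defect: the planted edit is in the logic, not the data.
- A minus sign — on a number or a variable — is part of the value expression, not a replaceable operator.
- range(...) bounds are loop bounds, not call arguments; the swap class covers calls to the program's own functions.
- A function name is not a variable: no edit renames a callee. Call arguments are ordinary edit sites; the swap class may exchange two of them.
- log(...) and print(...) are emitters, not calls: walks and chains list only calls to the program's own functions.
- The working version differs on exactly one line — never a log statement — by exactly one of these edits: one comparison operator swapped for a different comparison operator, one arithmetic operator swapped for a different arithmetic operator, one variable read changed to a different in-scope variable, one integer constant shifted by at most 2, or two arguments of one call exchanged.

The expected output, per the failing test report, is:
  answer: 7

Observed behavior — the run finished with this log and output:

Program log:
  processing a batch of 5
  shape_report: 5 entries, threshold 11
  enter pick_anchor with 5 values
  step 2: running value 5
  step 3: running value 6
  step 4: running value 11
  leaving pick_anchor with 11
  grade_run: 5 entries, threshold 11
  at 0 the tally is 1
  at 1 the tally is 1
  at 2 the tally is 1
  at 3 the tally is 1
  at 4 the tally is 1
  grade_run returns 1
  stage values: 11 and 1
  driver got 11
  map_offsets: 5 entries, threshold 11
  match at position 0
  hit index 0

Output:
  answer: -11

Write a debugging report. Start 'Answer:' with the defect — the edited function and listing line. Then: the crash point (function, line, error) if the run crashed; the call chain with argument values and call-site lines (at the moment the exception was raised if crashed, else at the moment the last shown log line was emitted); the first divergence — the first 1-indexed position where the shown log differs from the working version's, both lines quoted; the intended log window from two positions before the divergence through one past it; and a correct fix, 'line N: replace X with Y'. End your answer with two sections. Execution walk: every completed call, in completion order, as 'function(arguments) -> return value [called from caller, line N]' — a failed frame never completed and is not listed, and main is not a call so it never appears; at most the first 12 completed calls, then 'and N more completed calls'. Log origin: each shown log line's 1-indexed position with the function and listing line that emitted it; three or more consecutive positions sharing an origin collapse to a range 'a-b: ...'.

Answer: the defect is in pick_anchor at line 4.
Core observation: At log position 4 the runs split — shown 'step 2: running value 5', but the working version logs 'step 0: running value 11'.
Call chain: main -> trim_outliers([11, 7, 5, 1, 5], 11) (called at line 53).
First divergence: at position 4 the run shows 'step 2: running value 5' where the working version logs 'step 0: running value 11'.
Intended log window:
  2: shape_report: 5 entries, threshold 11
  3: enter pick_anchor with 5 values
  4: step 0: running value 11
  5: step 1: running value 18
Execution walk:
  pick_anchor([11, 7, 5, 1, 5]) -> 11  [called from shape_report, line 28]
  grade_run([11, 7, 5, 1, 5], 11) -> 1  [called from shape_report, line 29]
  shape_report([11, 7, 5, 1, 5], 11) -> 11  [called from main, line 51]
  map_offsets([11, 7, 5, 1, 5], 11) -> 0  [called from trim_outliers, line 42]
  trim_outliers([11, 7, 5, 1, 5], 11) -> 22  [called from main, line 53]
Log line origins:
  1: logged in main at line 50
  2: logged in shape_report at line 27
  3: logged in pick_anchor at line 2
  4-6: logged in pick_anchor at line 6
  7: logged in pick_anchor at line 7
  8: logged in grade_run at line 11
  9-13: logged in grade_run at line 16
  14: logged in grade_run at line 17
  15: logged in shape_report at line 30
  16: logged in main at line 52
  17: logged in map_offsets at line 35
  18: logged in map_offsets at line 38
  19: logged in trim_outliers at line 43
A correct fix: line 4: replace `2` with `0`.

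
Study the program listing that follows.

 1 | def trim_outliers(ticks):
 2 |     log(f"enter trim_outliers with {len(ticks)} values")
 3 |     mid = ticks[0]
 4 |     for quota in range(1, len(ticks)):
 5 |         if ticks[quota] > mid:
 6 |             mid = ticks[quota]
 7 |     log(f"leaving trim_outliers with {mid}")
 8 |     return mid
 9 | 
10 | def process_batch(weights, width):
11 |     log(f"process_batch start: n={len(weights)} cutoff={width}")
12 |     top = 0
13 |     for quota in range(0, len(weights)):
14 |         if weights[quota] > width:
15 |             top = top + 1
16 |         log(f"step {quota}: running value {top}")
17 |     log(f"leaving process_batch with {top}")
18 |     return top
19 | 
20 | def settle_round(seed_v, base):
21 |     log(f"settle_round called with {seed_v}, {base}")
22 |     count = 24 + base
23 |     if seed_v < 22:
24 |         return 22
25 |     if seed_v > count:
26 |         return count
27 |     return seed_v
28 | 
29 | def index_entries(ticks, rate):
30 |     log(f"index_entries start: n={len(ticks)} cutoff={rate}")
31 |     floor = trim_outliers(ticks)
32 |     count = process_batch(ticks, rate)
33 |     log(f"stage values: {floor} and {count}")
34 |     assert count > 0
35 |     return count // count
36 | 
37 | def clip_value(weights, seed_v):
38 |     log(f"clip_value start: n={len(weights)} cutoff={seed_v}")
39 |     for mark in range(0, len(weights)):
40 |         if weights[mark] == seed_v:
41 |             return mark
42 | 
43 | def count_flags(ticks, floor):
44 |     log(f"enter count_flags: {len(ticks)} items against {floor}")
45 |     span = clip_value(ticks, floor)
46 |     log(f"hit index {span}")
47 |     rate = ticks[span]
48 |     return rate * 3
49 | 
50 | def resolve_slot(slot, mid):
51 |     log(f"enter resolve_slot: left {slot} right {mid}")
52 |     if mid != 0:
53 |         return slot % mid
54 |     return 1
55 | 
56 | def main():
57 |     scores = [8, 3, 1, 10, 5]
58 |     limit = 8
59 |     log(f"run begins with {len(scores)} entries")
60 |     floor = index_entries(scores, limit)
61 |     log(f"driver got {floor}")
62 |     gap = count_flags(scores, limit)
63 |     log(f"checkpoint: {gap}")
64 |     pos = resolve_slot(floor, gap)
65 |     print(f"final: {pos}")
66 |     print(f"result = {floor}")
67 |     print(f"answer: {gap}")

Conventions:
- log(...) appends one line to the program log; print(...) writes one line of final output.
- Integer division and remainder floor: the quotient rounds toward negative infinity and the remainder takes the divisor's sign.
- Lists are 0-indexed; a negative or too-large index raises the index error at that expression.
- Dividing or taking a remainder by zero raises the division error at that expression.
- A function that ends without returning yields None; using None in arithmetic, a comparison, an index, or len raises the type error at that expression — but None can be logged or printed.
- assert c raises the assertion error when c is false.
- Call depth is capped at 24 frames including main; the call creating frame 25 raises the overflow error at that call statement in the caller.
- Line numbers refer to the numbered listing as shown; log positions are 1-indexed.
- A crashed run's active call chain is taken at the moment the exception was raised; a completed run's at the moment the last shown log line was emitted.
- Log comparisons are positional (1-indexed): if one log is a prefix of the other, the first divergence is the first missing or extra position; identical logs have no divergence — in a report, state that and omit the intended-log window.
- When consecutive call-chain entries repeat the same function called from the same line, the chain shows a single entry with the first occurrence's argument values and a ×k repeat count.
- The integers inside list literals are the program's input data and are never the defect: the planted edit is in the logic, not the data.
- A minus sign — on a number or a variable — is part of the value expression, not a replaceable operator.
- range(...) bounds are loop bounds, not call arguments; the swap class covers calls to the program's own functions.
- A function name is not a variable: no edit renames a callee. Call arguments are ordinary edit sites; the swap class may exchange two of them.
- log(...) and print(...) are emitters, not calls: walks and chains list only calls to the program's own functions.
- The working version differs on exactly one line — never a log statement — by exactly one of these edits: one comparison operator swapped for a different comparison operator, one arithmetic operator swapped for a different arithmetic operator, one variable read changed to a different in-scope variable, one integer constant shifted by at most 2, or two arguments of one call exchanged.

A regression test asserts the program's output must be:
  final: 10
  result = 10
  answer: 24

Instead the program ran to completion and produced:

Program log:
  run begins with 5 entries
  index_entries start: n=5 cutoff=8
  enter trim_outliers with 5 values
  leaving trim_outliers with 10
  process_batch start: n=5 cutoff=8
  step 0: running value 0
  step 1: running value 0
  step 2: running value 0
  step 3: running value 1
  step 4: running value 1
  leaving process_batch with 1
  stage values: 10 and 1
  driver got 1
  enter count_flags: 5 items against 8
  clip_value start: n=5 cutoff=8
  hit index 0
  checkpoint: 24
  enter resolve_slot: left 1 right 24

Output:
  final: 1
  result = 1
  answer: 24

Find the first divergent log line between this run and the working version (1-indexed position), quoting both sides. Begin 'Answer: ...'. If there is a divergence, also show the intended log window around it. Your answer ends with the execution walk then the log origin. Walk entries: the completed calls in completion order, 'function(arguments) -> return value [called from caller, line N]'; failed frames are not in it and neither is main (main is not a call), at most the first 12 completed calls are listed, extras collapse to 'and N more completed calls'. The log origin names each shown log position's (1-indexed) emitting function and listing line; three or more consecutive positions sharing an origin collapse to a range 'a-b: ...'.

Answer: position 13; shown 'driver got 1' vs intended 'driver got 10'.
Intended log window:
  11: leaving process_batch with 1
  12: stage values: 10 and 1
  13: driver got 10
  14: enter count_flags: 5 items against 8
Execution walk:
  trim_outliers([8, 3, 1, 10, 5]) -> 10  [called from index_entries, line 31]
  process_batch([8, 3, 1, 10, 5], 8) -> 1  [called from index_entries, line 32]
  index_entries([8, 3, 1, 10, 5], 8) -> 1  [called from main, line 60]
  clip_value([8, 3, 1, 10, 5], 8) -> 0  [called from count_flags, line 45]
  count_flags([8, 3, 1, 10, 5], 8) -> 24  [called from main, line 62]
  resolve_slot(1, 24) -> 1  [called from main, line 64]
Origin of each log line:
  1 — main, line 59
  2 — index_entries, line 30
  3 — trim_outliers, line 2
  4 — trim_outliers, line 7
  5 — process_batch, line 11
  6-10 — process_batch, line 16
  11 — process_batch, line 17
  12 — index_entries, line 33
  13 — main, line 61
  14 — count_flags, line 44
  15 — clip_value, line 38
  16 — count_flags, line 46
  17 — main, line 63
  18 — resolve_slot, line 51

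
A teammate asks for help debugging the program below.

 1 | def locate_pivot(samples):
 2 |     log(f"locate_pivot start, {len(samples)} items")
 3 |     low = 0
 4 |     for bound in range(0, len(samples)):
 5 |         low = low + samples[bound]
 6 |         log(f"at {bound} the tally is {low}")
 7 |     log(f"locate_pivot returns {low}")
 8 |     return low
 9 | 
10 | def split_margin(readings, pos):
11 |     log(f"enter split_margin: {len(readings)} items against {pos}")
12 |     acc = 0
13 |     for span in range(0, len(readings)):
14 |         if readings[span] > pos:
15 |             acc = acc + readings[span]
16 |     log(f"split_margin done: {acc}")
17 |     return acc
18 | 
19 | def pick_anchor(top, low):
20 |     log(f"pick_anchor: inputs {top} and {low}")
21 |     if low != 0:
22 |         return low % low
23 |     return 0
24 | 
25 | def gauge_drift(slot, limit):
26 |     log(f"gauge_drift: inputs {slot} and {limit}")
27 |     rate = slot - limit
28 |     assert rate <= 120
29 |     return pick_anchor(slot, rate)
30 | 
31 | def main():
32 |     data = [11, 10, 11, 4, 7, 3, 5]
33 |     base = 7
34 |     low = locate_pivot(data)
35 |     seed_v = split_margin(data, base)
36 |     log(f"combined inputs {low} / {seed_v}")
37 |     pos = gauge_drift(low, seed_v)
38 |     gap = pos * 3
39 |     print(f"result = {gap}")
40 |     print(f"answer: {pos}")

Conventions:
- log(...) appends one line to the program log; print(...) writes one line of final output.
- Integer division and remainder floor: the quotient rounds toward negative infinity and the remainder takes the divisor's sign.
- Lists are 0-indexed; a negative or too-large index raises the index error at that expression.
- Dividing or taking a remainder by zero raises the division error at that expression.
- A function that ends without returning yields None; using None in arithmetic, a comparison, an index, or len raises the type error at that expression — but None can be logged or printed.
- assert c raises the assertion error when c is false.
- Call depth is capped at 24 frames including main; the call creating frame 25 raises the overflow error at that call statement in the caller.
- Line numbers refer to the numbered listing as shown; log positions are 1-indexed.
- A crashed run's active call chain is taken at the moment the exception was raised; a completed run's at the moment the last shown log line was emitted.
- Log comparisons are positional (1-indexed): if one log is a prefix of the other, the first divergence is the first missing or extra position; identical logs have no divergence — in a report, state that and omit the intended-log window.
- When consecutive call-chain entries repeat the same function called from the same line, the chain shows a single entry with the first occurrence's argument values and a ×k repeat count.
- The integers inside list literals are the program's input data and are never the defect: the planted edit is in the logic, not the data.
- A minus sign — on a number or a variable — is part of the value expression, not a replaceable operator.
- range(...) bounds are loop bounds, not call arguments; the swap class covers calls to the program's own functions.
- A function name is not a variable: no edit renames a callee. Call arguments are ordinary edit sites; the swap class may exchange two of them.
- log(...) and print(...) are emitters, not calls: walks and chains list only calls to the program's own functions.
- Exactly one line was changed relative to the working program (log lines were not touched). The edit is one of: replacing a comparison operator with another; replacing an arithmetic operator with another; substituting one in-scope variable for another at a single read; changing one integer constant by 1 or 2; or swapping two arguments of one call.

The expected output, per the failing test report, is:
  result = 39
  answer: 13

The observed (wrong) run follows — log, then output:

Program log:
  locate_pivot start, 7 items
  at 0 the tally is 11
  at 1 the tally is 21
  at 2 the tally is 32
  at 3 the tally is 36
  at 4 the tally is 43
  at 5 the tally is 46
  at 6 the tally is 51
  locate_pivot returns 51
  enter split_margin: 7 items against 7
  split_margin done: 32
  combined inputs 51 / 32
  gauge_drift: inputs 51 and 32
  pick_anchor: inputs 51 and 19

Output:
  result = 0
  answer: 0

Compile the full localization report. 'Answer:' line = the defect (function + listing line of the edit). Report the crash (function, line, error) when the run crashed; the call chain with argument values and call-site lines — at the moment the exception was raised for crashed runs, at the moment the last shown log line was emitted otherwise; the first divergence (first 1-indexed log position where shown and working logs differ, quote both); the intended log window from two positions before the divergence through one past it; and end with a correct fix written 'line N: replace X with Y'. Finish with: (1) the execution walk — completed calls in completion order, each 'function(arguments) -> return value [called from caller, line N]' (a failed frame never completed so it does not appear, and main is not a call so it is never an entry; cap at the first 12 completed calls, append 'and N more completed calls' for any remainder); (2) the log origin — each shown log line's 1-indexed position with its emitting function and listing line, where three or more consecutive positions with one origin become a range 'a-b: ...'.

Answer: the defect is in pick_anchor at line 22.
Core observation: No log line changed; the fault shows up purely in the output.
Call chain: main -> gauge_drift(51, 32) (called at line 37) -> pick_anchor(51, 19) (called at line 29).
First divergence: none — the logs agree in full.
Execution walk:
  locate_pivot([11, 10, 11, 4, 7, 3, 5]) -> 51  [called from main, line 34]
  split_margin([11, 10, 11, 4, 7, 3, 5], 7) -> 32  [called from main, line 35]
  pick_anchor(51, 19) -> 0  [called from gauge_drift, line 29]
  gauge_drift(51, 32) -> 0  [called from main, line 37]
Log origins:
  1: logged in locate_pivot at line 2
  2-8: logged in locate_pivot at line 6
  9: logged in locate_pivot at line 7
  10: logged in split_margin at line 11
  11: logged in split_margin at line 16
  12: logged in main at line 36
  13: logged in gauge_drift at line 26
  14: logged in pick_anchor at line 20
A correct fix: line 22: replace `low % low` with `top % low`.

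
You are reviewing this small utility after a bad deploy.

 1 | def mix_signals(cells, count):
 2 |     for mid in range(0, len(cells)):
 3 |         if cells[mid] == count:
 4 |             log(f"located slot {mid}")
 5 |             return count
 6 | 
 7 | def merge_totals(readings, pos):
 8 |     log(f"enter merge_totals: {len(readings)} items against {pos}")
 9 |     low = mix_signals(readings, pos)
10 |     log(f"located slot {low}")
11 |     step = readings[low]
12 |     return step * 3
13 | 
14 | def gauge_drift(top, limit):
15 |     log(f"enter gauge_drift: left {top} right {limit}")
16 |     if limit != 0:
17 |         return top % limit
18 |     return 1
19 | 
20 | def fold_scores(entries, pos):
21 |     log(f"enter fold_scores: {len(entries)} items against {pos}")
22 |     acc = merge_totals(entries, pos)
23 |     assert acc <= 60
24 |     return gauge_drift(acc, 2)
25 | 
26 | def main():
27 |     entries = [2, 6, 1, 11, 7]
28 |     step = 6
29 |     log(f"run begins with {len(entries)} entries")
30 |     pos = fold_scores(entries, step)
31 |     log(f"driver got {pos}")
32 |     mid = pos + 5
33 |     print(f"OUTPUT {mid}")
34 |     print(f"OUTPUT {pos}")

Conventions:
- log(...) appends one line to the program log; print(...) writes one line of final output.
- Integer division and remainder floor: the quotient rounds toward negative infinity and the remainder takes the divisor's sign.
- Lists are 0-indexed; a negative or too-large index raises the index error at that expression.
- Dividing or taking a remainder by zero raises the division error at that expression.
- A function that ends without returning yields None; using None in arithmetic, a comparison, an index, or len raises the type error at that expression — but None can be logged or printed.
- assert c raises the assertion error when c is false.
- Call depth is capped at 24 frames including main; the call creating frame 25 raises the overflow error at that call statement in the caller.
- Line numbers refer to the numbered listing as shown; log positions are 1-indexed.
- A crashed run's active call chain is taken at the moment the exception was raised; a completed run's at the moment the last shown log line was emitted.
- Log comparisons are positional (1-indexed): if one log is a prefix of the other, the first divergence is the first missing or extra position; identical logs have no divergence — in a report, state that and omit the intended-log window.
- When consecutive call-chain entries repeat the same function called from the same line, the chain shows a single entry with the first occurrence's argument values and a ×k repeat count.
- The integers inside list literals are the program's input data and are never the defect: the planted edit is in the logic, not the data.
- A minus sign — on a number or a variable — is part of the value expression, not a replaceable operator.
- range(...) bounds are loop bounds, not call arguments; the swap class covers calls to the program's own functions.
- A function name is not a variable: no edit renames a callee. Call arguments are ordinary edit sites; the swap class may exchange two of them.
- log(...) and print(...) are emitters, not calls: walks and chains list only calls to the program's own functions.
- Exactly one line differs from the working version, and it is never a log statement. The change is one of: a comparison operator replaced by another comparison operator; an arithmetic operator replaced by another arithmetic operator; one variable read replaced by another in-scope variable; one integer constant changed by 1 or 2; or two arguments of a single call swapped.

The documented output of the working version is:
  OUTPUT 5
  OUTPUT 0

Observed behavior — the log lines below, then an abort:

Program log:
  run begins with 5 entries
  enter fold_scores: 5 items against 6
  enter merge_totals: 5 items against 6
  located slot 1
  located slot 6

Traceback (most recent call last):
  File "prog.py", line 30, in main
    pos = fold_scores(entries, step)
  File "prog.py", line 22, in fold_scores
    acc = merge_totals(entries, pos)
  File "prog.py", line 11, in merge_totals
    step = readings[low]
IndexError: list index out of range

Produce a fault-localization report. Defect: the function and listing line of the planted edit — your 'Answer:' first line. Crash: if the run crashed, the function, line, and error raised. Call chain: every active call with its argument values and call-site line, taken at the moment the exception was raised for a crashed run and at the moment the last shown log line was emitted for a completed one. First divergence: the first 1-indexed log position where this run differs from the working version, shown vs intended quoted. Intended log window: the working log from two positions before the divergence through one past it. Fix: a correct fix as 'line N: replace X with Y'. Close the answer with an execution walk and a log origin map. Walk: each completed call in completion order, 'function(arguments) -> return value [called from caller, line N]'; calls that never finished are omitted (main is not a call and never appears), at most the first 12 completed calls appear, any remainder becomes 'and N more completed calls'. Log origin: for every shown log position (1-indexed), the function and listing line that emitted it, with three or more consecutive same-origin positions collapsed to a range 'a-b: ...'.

Answer: the defect is in mix_signals at line 5.
The tell: Log line 5 is where behavior first shows: 'located slot 6' appears instead of 'located slot 1'.
Crash: merge_totals, line 11, IndexError.
Call chain: main -> fold_scores([2, 6, 1, 11, 7], 6) (called at line 30) -> merge_totals([2, 6, 1, 11, 7], 6) (called at line 22).
First divergence: position 5 — the shown line 'located slot 6' should read 'located slot 1'.
Intended log window:
  3: enter merge_totals: 5 items against 6
  4: located slot 1
  5: located slot 1
  6: enter gauge_drift: left 18 right 2
Execution walk:
  mix_signals([2, 6, 1, 11, 7], 6) -> 6  [called from merge_totals, line 9]
Log origin:
  1 — main, line 29
  2 — fold_scores, line 21
  3 — merge_totals, line 8
  4 — mix_signals, line 4
  5 — merge_totals, line 10
A correct fix: line 5: replace `count` with `mid`.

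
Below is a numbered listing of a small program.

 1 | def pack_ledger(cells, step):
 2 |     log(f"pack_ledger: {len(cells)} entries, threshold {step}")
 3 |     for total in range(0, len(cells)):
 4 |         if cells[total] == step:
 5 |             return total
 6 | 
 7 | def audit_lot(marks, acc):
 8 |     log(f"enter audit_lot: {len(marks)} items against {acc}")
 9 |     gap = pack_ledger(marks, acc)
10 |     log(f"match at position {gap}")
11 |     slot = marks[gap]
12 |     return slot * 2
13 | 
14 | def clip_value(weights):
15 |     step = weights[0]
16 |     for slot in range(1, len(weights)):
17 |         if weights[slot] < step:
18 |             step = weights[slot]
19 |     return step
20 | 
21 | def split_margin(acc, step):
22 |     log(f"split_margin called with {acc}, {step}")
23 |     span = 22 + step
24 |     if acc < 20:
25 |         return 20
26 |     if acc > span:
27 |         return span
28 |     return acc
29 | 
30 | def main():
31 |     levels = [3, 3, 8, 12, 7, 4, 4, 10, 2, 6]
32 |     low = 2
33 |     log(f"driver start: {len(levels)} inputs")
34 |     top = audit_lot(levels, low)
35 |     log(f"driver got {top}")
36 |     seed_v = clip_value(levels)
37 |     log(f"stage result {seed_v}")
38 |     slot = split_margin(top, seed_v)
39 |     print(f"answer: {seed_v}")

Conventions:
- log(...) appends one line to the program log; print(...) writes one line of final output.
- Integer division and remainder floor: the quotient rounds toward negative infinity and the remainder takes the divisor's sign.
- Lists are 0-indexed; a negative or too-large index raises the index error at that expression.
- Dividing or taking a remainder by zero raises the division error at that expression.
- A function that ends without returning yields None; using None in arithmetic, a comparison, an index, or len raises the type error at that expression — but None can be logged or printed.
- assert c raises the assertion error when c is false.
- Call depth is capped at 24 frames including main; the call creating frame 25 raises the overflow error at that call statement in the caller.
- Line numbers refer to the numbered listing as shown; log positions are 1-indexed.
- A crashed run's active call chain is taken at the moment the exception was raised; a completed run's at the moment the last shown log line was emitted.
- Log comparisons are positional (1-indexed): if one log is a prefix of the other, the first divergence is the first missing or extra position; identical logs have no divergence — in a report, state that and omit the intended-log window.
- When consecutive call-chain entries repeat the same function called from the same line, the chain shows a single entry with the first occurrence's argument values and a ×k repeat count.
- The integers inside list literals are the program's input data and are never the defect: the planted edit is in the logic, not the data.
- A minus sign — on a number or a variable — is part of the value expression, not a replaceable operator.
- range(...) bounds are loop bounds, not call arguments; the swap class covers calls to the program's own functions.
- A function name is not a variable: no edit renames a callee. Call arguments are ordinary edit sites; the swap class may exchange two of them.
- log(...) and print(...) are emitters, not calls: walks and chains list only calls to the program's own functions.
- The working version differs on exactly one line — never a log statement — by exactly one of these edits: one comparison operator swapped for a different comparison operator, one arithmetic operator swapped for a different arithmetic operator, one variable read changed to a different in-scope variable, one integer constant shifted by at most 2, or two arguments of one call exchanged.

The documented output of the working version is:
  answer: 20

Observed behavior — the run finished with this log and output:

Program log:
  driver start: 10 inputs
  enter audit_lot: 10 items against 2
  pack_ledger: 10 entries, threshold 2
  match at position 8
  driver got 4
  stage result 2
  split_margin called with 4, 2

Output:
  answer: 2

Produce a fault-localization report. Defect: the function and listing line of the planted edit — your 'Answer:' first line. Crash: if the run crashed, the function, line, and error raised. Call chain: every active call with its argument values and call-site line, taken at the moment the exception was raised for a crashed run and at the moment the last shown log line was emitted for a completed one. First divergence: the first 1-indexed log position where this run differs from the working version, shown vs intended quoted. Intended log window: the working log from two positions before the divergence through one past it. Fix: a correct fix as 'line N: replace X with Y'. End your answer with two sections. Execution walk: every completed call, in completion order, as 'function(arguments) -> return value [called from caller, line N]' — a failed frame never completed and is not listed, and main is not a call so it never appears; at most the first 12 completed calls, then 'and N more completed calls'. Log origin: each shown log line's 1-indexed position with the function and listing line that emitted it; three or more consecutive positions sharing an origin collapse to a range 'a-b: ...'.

Answer: the defect is in main at line 39.
Key observation: Nothing in the log betrays the bug — only the output does.
Call chain: main -> split_margin(4, 2) (called at line 38).
First divergence: none; the two logs match at every position.
Execution walk:
  pack_ledger([3, 3, 8, 12, 7, 4, 4, 10, 2, 6], 2) -> 8  [called from audit_lot, line 9]
  audit_lot([3, 3, 8, 12, 7, 4, 4, 10, 2, 6], 2) -> 4  [called from main, line 34]
  clip_value([3, 3, 8, 12, 7, 4, 4, 10, 2, 6]) -> 2  [called from main, line 36]
  split_margin(4, 2) -> 20  [called from main, line 38]
Log line origins:
  1: emitted by main (line 33)
  2: emitted by audit_lot (line 8)
  3: emitted by pack_ledger (line 2)
  4: emitted by audit_lot (line 10)
  5: emitted by main (line 35)
  6: emitted by main (line 37)
  7: emitted by split_margin (line 22)
A correct fix: line 39: replace `seed_v` with `slot`.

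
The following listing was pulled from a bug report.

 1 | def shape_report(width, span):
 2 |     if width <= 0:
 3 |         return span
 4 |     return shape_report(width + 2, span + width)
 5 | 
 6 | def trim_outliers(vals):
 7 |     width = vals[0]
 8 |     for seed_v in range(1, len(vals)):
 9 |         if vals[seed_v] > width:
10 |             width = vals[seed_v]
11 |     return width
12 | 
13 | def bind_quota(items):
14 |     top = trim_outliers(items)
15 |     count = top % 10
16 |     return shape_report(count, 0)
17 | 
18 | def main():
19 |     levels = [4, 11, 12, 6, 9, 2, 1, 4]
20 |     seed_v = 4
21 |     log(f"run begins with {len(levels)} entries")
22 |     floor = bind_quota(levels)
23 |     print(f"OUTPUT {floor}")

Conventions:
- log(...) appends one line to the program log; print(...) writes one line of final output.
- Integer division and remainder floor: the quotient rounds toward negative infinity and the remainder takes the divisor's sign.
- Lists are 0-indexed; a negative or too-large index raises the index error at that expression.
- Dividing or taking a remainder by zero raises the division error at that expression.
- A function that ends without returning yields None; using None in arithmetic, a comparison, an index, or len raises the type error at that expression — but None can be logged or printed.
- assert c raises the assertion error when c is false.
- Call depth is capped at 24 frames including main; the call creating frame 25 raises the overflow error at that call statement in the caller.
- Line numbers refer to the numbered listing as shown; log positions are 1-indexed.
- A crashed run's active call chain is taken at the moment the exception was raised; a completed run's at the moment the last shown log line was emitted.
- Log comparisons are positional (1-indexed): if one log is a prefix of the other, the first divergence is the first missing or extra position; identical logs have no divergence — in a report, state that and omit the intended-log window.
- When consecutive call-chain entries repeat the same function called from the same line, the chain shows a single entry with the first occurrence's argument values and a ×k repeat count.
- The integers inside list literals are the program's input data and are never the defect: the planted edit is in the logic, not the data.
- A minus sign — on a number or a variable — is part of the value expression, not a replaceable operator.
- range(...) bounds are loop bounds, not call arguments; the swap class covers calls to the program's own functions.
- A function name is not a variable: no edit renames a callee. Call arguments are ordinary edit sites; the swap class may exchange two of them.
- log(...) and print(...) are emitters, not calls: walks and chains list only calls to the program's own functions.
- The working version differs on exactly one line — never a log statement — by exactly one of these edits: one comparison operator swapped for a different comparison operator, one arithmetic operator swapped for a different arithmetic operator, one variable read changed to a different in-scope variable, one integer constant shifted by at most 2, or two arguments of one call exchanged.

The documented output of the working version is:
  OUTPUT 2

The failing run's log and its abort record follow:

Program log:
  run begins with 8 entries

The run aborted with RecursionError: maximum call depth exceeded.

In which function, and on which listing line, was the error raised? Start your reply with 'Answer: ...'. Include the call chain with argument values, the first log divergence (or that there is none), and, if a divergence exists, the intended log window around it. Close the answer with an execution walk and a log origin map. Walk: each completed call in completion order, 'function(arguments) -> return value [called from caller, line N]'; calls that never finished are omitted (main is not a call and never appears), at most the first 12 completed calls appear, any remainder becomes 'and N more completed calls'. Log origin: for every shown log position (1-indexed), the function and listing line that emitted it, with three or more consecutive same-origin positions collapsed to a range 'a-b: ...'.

Answer: the error was raised in shape_report, line 4.
Key fact: The logs agree in full; the defect surfaces as the crash itself.
Call chain: main -> bind_quota([4, 11, 12, 6, 9, 2, 1, 4]) (called at line 22) -> shape_report(2, 0) (called at line 16) -> shape_report(4, 2) (called at line 4) ×21.
First divergence: none; the two logs match at every position.
Execution walk:
  trim_outliers([4, 11, 12, 6, 9, 2, 1, 4]) -> 12  [called from bind_quota, line 14]
Log origin:
  1: from main, line 21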